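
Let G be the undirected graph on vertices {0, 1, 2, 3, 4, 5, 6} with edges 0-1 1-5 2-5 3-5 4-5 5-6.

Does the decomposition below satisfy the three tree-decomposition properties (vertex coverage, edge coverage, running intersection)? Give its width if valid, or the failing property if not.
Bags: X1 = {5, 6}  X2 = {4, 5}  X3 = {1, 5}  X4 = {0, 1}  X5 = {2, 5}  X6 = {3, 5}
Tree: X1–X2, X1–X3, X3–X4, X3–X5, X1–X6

Yes; width 1.

Every vertex of G appears in some bag (union = {0, 1, 2, 3, 4, 5, 6}); every edge is covered by a bag; and for each vertex v the set of bags containing v is connected in the bag tree. The decomposition is therefore valid. The largest bag has 2 vertices, so the width is 1.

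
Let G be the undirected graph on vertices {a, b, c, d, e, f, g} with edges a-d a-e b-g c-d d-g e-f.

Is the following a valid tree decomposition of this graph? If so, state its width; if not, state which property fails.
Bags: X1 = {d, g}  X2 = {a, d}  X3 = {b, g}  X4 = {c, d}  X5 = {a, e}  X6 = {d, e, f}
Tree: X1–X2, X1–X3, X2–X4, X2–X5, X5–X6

No — bags containing vertex d are not connected in the tree.

A tree decomposition must satisfy three properties: every vertex lies in some bag; for every edge, both endpoints lie together in some bag; and for every vertex, the bags containing it form a connected subtree. Here bags containing vertex d are not connected in the tree, so the decomposition is invalid.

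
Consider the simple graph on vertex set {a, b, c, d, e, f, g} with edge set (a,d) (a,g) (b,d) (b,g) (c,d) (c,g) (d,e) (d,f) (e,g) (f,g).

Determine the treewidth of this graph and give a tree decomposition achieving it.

Every bag has size at most 3, so the width is 3 − 1 = 2 and tw(G) ≤ 2. Since g–a–d–f–g is a cycle in G, G is not acyclic. Forests are exactly the graphs of treewidth ≤ 1, so tw(G) ≥ 2. Hence tw(G) = 2 exactly.

Treewidth 2.
One such decomposition:
Bags: B1 = {a, d, g}  B2 = {d, f, g}  B3 = {d, e, g}  B4 = {c, d, g}  B5 = {b, d, g}
Tree: B1–B2, B2–B3, B3–B4, B4–B5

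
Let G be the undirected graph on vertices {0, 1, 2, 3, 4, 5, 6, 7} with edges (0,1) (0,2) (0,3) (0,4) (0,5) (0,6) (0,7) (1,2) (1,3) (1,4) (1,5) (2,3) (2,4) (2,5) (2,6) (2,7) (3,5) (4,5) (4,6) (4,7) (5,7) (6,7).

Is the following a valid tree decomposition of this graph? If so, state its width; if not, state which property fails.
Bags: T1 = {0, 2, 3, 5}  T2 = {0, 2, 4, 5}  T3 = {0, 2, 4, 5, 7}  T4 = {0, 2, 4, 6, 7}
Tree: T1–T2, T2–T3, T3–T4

A tree decomposition must satisfy three properties: every vertex lies in some bag; for every edge, both endpoints lie together in some bag; and for every vertex, the bags containing it form a connected subtree. Here vertex 1 appears in no bag, so the decomposition is invalid.

No — vertex 1 appears in no bag.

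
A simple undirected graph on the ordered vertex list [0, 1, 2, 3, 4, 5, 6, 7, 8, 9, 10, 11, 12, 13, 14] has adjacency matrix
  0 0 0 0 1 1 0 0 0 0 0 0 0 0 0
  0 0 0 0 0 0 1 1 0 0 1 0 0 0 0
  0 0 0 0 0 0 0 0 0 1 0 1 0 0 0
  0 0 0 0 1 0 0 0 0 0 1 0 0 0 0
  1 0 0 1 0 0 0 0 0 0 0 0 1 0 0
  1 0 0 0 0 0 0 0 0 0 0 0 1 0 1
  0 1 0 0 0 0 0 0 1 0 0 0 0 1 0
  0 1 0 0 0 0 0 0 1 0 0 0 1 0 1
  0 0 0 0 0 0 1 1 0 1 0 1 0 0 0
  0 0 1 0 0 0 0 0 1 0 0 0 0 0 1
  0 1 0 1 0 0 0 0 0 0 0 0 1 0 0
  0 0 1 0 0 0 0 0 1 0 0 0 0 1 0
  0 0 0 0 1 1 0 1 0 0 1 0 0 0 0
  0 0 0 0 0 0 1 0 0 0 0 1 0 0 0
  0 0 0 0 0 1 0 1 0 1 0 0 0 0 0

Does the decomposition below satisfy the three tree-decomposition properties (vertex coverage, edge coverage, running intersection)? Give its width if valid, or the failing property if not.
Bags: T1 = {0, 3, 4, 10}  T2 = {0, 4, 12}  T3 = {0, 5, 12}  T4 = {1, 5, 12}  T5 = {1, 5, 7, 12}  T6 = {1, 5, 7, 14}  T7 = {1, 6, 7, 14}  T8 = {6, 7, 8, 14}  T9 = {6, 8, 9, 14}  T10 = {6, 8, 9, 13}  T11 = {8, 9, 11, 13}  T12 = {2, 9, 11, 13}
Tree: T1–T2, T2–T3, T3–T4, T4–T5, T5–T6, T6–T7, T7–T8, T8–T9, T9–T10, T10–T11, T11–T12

No — edge (10,12) lies in no bag.

A tree decomposition must satisfy three properties: every vertex lies in some bag; for every edge, both endpoints lie together in some bag; and for every vertex, the bags containing it form a connected subtree. Here edge (10,12) lies in no bag, so the decomposition is invalid.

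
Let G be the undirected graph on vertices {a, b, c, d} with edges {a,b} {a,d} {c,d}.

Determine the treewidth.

1

A width-1 tree decomposition is:
Bags: B1 = {a, b}  B2 = {a, d}  B3 = {c, d}
Tree: B1–B2, B2–B3
Each bag holds 2 vertices, so the decomposition has width 1, which upper-bounds the treewidth. G has an edge, so its treewidth is at least 1. The upper and lower bounds meet at 1, so that is the treewidth.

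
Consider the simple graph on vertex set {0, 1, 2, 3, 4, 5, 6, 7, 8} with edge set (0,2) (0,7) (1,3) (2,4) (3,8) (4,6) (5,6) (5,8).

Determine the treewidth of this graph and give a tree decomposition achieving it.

Each bag holds 2 vertices, so the decomposition has width 1, which upper-bounds the treewidth. Since G has at least one edge (e.g. 1–3), it is not an edgeless graph, so tw(G) ≥ 1. Hence tw(G) = 1 exactly.

Treewidth 1.
One optimal decomposition is:
Bags: B1 = {1, 3}  B2 = {3, 8}  B3 = {5, 8}  B4 = {5, 6}  B5 = {4, 6}  B6 = {2, 4}  B7 = {0, 2}  B8 = {0, 7}
Tree: B1–B2, B2–B3, B3–B4, B4–B5, B5–B6, B6–B7, B7–B8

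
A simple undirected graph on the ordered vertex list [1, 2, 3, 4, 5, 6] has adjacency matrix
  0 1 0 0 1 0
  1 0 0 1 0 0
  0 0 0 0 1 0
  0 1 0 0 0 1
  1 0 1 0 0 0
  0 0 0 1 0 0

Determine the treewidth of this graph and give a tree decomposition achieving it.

Treewidth 1.
One optimal decomposition is:
Bags: B1 = {3, 5}  B2 = {1, 5}  B3 = {1, 2}  B4 = {2, 4}  B5 = {4, 6}
Tree: B1–B2, B2–B3, B3–B4, B4–B5

Every bag has size at most 2, so the width is 2 − 1 = 1 and tw(G) ≤ 1. G has an edge, so its treewidth is at least 1. Hence tw(G) = 1 exactly.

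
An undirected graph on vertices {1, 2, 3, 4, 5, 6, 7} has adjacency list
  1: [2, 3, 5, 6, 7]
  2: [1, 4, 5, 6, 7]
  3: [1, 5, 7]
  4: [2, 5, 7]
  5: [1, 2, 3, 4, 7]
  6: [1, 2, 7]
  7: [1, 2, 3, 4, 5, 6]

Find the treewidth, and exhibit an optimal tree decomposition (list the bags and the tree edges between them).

Treewidth 3.
One such decomposition:
Bags: B1 = {2, 4, 5, 7}  B2 = {1, 2, 5, 7}  B3 = {1, 2, 6, 7}  B4 = {1, 3, 5, 7}
Tree: B1–B2, B2–B3, B2–B4

The largest bag has 4 vertices, giving width 3; this decomposition certifies tw(G) ≤ 3. On the other hand G contains the 4-clique {1, 2, 5, 7}. A clique must lie in a single bag of any decomposition, so no decomposition can have width below 3. Hence tw(G) = 3 exactly.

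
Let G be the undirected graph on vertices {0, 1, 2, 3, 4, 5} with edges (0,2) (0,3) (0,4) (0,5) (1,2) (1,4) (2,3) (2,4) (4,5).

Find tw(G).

2

A width-2 tree decomposition is:
Bags: B1 = {0, 2, 3}  B2 = {0, 2, 4}  B3 = {1, 2, 4}  B4 = {0, 4, 5}
Tree: B1–B2, B2–B3, B2–B4
Each bag holds 3 vertices, so the decomposition has width 2, which upper-bounds the treewidth. For the lower bound, the 3 vertices {0, 2, 3} are pairwise adjacent, and any tree decomposition puts a clique entirely inside one bag — forcing width ≥ 2. Combining the bounds, tw(G) = 2.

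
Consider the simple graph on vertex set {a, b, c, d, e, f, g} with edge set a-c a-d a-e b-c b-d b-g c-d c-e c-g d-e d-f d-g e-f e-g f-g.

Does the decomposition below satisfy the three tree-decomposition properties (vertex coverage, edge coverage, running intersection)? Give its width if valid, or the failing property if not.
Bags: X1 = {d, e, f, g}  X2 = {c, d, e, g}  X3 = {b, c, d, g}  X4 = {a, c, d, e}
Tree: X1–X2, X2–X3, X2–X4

Checking the three conditions: (i) the bags cover all of {a, b, c, d, e, f, g}; (ii) for each edge, some bag contains both endpoints; (iii) the bags containing any fixed vertex form a subtree. All hold, so the decomposition is valid with width 4 − 1 = 3.

Yes; width 3.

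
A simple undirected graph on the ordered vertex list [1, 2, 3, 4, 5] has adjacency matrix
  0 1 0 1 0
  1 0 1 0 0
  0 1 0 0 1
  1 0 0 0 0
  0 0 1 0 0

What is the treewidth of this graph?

1

A width-1 tree decomposition is:
Bags: B1 = {1, 4}  B2 = {1, 2}  B3 = {2, 3}  B4 = {3, 5}
Tree: B1–B2, B2–B3, B3–B4
Every bag has size at most 2, so the width is 2 − 1 = 1 and tw(G) ≤ 1. Any graph with an edge has treewidth ≥ 1, and G has the edge 4–1. The upper and lower bounds meet at 1, so that is the treewidth.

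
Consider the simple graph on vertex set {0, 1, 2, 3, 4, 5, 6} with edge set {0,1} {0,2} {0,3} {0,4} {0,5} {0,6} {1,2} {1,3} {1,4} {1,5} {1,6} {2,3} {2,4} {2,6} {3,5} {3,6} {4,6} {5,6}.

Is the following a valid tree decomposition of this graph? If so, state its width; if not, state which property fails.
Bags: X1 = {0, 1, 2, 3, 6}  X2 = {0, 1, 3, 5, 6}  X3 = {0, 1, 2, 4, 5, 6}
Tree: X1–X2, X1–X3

A tree decomposition must satisfy three properties: every vertex lies in some bag; for every edge, both endpoints lie together in some bag; and for every vertex, the bags containing it form a connected subtree. Here bags containing vertex 5 are not connected in the tree, so the decomposition is invalid.

No — bags containing vertex 5 are not connected in the tree.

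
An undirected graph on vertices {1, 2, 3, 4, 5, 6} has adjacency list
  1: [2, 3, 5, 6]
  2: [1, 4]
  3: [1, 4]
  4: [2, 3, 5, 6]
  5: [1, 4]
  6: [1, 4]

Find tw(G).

2

A width-2 tree decomposition is:
Bags: B1 = {1, 4, 6}  B2 = {1, 3, 4}  B3 = {1, 4, 5}  B4 = {1, 2, 4}
Tree: B1–B2, B2–B3, B3–B4
Every bag has size at most 3, so the width is 3 − 1 = 2 and tw(G) ≤ 2. Since 1–6–4–3–1 is a cycle in G, G is not acyclic. Forests are exactly the graphs of treewidth ≤ 1, so tw(G) ≥ 2. Hence tw(G) = 2 exactly.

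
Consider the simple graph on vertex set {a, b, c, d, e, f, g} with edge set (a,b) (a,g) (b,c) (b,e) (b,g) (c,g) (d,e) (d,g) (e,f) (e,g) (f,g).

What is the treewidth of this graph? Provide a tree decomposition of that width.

Treewidth 2.
Bags: B1 = {b, e, g}  B2 = {b, c, g}  B3 = {e, f, g}  B4 = {d, e, g}  B5 = {a, b, g}
Tree: B1–B2, B1–B3, B3–B4, B2–B5

Every bag has size at most 3, so the width is 3 − 1 = 2 and tw(G) ≤ 2. For the lower bound, the 3 vertices {d, e, g} are pairwise adjacent, and any tree decomposition puts a clique entirely inside one bag — forcing width ≥ 2. Hence tw(G) = 2 exactly.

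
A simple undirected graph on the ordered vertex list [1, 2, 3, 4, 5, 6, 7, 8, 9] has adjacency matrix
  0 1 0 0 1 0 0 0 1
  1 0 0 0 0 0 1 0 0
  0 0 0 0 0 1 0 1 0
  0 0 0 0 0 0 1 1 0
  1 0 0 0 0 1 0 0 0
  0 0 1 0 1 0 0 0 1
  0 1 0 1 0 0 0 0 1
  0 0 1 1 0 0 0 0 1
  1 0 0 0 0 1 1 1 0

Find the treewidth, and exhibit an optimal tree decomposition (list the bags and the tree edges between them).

Treewidth 3.
One optimal decomposition is:
Bags: B1 = {1, 2, 5, 6}  B2 = {1, 2, 6, 9}  B3 = {2, 6, 7, 9}  B4 = {3, 6, 7, 9}  B5 = {3, 7, 8, 9}  B6 = {3, 4, 7, 8}
Tree: B1–B2, B2–B3, B3–B4, B4–B5, B5–B6

Every bag has size at most 4, so the width is 4 − 1 = 3 and tw(G) ≤ 3. For the lower bound: the 4 vertex sets {1,2,5}, {6}, {9}, {3,4,7,8} are disjoint, each induces a connected subgraph, and every pair is joined by at least one edge of G. Contracting each set to a single vertex therefore yields K_{4} as a minor, and since treewidth is minor-monotone, tw(G) ≥ tw(K_{4}) = 3. Hence tw(G) = 3 exactly.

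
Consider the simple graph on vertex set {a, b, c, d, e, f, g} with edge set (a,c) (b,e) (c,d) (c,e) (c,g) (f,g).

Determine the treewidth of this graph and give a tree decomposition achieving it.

The largest bag has 2 vertices, giving width 1; this decomposition certifies tw(G) ≤ 1. G has an edge, so its treewidth is at least 1. The upper and lower bounds meet at 1, so that is the treewidth.

Treewidth 1.
One such decomposition:
Bags: B1 = {b, e}  B2 = {c, e}  B3 = {c, g}  B4 = {c, d}  B5 = {f, g}  B6 = {a, c}
Tree: B1–B2, B2–B3, B2–B4, B3–B5, B3–B6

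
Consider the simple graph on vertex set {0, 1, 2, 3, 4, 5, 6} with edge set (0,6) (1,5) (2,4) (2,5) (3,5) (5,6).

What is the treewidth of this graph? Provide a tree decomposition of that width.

Each bag holds 2 vertices, so the decomposition has width 1, which upper-bounds the treewidth. Any graph with an edge has treewidth ≥ 1, and G has the edge 3–5. Combining the bounds, tw(G) = 1.

Treewidth 1.
One optimal decomposition is:
Bags: B1 = {3, 5}  B2 = {2, 5}  B3 = {5, 6}  B4 = {2, 4}  B5 = {1, 5}  B6 = {0, 6}
Tree: B1–B2, B1–B3, B2–B4, B2–B5, B3–B6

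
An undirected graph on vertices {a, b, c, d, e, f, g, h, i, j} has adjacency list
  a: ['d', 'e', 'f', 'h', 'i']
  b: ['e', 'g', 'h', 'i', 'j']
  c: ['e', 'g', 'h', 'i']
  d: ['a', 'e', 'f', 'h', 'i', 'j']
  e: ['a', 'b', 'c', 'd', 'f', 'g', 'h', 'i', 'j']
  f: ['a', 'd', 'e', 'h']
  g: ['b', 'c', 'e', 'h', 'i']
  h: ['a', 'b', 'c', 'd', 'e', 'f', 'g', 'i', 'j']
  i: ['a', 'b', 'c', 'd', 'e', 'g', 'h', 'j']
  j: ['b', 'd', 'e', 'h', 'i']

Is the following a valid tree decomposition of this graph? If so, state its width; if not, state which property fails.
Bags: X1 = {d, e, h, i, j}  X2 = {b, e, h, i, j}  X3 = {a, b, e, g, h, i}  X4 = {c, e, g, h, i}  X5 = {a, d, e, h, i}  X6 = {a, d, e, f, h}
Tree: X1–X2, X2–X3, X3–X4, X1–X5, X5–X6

A tree decomposition must satisfy three properties: every vertex lies in some bag; for every edge, both endpoints lie together in some bag; and for every vertex, the bags containing it form a connected subtree. Here bags containing vertex a are not connected in the tree, so the decomposition is invalid.

No — bags containing vertex a are not connected in the tree.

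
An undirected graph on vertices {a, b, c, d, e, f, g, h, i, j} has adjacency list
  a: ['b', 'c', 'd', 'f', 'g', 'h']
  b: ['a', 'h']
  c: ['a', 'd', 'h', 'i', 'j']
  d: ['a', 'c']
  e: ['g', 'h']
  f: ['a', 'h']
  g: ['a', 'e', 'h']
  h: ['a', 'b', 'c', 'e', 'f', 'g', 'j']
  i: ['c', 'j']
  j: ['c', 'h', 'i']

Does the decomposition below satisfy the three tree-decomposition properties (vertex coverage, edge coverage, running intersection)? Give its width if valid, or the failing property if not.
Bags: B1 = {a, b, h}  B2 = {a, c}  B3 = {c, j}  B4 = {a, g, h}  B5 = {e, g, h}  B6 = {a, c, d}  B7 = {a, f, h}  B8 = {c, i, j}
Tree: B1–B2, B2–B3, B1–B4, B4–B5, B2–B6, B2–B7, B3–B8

A tree decomposition must satisfy three properties: every vertex lies in some bag; for every edge, both endpoints lie together in some bag; and for every vertex, the bags containing it form a connected subtree. Here edge (h,c) lies in no bag, so the decomposition is invalid.

No — edge (h,c) lies in no bag.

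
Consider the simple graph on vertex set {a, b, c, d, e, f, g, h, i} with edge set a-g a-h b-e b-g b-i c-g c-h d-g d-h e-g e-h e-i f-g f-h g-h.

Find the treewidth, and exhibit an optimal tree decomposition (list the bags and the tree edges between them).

Each bag holds 3 vertices, so the decomposition has width 2, which upper-bounds the treewidth. Conversely, {d, g, h} is a clique of size 3, and the vertices of any clique must share a bag in every tree decomposition; so some bag has ≥ 3 vertices and tw(G) ≥ 2. Therefore the treewidth is 2.

Treewidth 2.
One optimal decomposition is:
Bags: B1 = {b, e, g}  B2 = {e, g, h}  B3 = {d, g, h}  B4 = {a, g, h}  B5 = {f, g, h}  B6 = {b, e, i}  B7 = {c, g, h}
Tree: B1–B2, B2–B3, B2–B4, B2–B5, B1–B6, B4–B7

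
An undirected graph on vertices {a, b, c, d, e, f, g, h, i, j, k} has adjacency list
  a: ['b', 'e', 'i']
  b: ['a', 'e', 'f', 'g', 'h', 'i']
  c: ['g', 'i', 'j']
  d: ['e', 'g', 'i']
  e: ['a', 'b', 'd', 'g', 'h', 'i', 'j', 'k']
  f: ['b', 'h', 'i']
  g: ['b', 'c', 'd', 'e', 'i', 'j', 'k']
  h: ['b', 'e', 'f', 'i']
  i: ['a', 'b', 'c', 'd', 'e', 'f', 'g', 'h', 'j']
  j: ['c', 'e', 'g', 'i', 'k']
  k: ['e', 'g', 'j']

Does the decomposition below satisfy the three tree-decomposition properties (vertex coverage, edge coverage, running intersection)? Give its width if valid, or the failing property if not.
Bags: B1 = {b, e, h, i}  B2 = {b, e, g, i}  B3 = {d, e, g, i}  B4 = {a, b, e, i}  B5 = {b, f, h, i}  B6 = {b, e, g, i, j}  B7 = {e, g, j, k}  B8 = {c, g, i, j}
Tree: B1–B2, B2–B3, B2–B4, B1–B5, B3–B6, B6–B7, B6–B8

No — bags containing vertex b are not connected in the tree.

A tree decomposition must satisfy three properties: every vertex lies in some bag; for every edge, both endpoints lie together in some bag; and for every vertex, the bags containing it form a connected subtree. Here bags containing vertex b are not connected in the tree, so the decomposition is invalid.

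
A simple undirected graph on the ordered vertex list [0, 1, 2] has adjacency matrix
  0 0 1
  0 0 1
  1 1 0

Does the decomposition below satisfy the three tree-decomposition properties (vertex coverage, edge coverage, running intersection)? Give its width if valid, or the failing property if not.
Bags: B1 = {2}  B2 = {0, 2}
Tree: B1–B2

A tree decomposition must satisfy three properties: every vertex lies in some bag; for every edge, both endpoints lie together in some bag; and for every vertex, the bags containing it form a connected subtree. Here vertex 1 appears in no bag, so the decomposition is invalid.

No — vertex 1 appears in no bag.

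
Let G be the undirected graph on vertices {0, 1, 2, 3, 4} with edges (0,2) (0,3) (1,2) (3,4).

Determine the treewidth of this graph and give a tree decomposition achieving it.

Treewidth 1.
One optimal decomposition is:
Bags: B1 = {1, 2}  B2 = {0, 2}  B3 = {0, 3}  B4 = {3, 4}
Tree: B1–B2, B2–B3, B3–B4

Each bag holds 2 vertices, so the decomposition has width 1, which upper-bounds the treewidth. G has an edge, so its treewidth is at least 1. The upper and lower bounds meet at 1, so that is the treewidth.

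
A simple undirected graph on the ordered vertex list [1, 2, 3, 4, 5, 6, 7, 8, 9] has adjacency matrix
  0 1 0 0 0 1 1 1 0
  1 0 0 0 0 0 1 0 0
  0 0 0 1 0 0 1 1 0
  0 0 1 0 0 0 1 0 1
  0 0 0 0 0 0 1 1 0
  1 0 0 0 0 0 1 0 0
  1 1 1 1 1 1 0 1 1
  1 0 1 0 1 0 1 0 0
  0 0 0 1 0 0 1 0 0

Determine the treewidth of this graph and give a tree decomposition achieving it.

Each bag holds 3 vertices, so the decomposition has width 2, which upper-bounds the treewidth. On the other hand G contains the 3-clique {1, 7, 8}. A clique must lie in a single bag of any decomposition, so no decomposition can have width below 2. Hence tw(G) = 2 exactly.

Treewidth 2.
One such decomposition:
Bags: B1 = {3, 7, 8}  B2 = {3, 4, 7}  B3 = {4, 7, 9}  B4 = {1, 7, 8}  B5 = {1, 6, 7}  B6 = {5, 7, 8}  B7 = {1, 2, 7}
Tree: B1–B2, B2–B3, B1–B4, B4–B5, B1–B6, B4–B7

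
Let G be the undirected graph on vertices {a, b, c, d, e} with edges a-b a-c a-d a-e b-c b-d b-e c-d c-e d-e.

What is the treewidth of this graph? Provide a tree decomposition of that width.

Treewidth 4.
Bags: B1 = {a, b, c, d, e}
Tree: (single bag)

A single bag containing all 5 vertices is trivially a valid decomposition of width 4. Conversely, {a, b, c, d, e} is a clique of size 5, and the vertices of any clique must share a bag in every tree decomposition; so some bag has ≥ 5 vertices and tw(G) ≥ 4. Combining the bounds, tw(G) = 4.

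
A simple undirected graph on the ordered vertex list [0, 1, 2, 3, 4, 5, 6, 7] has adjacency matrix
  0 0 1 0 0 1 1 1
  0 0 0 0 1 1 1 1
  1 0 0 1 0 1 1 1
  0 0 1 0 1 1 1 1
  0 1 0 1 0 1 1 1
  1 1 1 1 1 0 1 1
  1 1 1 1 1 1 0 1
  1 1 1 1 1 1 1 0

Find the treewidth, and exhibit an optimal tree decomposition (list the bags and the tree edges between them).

Each bag holds 5 vertices, so the decomposition has width 4, which upper-bounds the treewidth. Conversely, {1, 4, 5, 6, 7} is a clique of size 5, and the vertices of any clique must share a bag in every tree decomposition; so some bag has ≥ 5 vertices and tw(G) ≥ 4. Hence tw(G) = 4 exactly.

Treewidth 4.
One optimal decomposition is:
Bags: B1 = {2, 3, 5, 6, 7}  B2 = {3, 4, 5, 6, 7}  B3 = {1, 4, 5, 6, 7}  B4 = {0, 2, 5, 6, 7}
Tree: B1–B2, B2–B3, B1–B4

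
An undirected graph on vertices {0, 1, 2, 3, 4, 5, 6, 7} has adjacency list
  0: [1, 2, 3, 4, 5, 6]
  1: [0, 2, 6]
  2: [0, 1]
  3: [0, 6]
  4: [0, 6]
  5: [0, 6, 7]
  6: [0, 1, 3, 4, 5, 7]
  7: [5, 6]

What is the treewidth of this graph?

2

A width-2 tree decomposition is:
Bags: B1 = {0, 1, 2}  B2 = {0, 1, 6}  B3 = {0, 3, 6}  B4 = {0, 4, 6}  B5 = {0, 5, 6}  B6 = {5, 6, 7}
Tree: B1–B2, B2–B3, B2–B4, B4–B5, B5–B6
Every bag has size at most 3, so the width is 3 − 1 = 2 and tw(G) ≤ 2. For the lower bound, the 3 vertices {0, 1, 2} are pairwise adjacent, and any tree decomposition puts a clique entirely inside one bag — forcing width ≥ 2. Hence tw(G) = 2 exactly.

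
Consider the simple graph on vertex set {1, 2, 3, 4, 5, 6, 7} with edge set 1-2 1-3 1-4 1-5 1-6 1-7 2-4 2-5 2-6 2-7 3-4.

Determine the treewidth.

2

A width-2 tree decomposition is:
Bags: B1 = {1, 2, 4}  B2 = {1, 2, 6}  B3 = {1, 2, 5}  B4 = {1, 2, 7}  B5 = {1, 3, 4}
Tree: B1–B2, B2–B3, B3–B4, B1–B5
The largest bag has 3 vertices, giving width 2; this decomposition certifies tw(G) ≤ 2. On the other hand G contains the 3-clique {1, 2, 4}. A clique must lie in a single bag of any decomposition, so no decomposition can have width below 2. Combining the bounds, tw(G) = 2.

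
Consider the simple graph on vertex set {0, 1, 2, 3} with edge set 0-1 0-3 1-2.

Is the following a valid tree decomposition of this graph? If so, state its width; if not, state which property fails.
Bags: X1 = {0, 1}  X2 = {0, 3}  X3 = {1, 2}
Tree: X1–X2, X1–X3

Yes; width 1.

Checking the three conditions: (i) the bags cover all of {0, 1, 2, 3}; (ii) for each edge, some bag contains both endpoints; (iii) the bags containing any fixed vertex form a subtree. All hold, so the decomposition is valid with width 2 − 1 = 1.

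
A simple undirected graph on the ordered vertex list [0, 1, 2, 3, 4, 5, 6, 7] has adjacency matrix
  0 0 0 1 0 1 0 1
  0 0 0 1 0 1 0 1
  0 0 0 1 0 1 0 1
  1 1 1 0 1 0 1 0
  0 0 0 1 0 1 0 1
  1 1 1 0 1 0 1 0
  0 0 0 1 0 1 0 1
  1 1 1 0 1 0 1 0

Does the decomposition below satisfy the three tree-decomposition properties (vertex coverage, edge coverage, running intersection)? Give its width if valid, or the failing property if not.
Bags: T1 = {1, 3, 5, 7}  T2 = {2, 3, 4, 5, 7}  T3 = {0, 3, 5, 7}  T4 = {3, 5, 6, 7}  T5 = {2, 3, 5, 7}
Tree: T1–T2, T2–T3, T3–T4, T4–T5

A tree decomposition must satisfy three properties: every vertex lies in some bag; for every edge, both endpoints lie together in some bag; and for every vertex, the bags containing it form a connected subtree. Here bags containing vertex 2 are not connected in the tree, so the decomposition is invalid.

No — bags containing vertex 2 are not connected in the tree.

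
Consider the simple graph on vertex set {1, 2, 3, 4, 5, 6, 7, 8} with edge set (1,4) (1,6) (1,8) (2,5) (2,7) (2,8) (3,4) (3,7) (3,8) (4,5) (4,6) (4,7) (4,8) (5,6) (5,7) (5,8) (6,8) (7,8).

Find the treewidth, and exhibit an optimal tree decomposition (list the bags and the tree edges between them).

The largest bag has 4 vertices, giving width 3; this decomposition certifies tw(G) ≤ 3. Conversely, {2, 5, 7, 8} is a clique of size 4, and the vertices of any clique must share a bag in every tree decomposition; so some bag has ≥ 4 vertices and tw(G) ≥ 3. Hence tw(G) = 3 exactly.

Treewidth 3.
One optimal decomposition is:
Bags: B1 = {2, 5, 7, 8}  B2 = {4, 5, 7, 8}  B3 = {4, 5, 6, 8}  B4 = {1, 4, 6, 8}  B5 = {3, 4, 7, 8}
Tree: B1–B2, B2–B3, B3–B4, B2–B5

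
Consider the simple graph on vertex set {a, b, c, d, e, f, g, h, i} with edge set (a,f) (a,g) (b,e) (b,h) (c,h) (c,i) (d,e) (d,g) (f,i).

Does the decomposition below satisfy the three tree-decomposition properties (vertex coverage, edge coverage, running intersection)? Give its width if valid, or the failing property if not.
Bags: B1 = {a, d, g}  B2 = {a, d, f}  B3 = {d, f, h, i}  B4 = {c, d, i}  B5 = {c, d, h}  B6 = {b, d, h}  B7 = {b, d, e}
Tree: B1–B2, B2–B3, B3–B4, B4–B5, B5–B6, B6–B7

No — bags containing vertex h are not connected in the tree.

A tree decomposition must satisfy three properties: every vertex lies in some bag; for every edge, both endpoints lie together in some bag; and for every vertex, the bags containing it form a connected subtree. Here bags containing vertex h are not connected in the tree, so the decomposition is invalid.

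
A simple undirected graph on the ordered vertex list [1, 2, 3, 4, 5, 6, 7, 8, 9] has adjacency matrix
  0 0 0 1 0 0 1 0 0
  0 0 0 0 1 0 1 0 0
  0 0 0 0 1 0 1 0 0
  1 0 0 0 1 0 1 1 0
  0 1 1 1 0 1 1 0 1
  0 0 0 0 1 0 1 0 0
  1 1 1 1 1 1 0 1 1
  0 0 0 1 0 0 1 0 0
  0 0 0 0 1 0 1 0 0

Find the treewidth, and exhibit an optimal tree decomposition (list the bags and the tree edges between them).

Treewidth 2.
One optimal decomposition is:
Bags: B1 = {3, 5, 7}  B2 = {4, 5, 7}  B3 = {2, 5, 7}  B4 = {1, 4, 7}  B5 = {4, 7, 8}  B6 = {5, 7, 9}  B7 = {5, 6, 7}
Tree: B1–B2, B2–B3, B2–B4, B4–B5, B1–B6, B2–B7

Every bag has size at most 3, so the width is 3 − 1 = 2 and tw(G) ≤ 2. Conversely, {4, 7, 8} is a clique of size 3, and the vertices of any clique must share a bag in every tree decomposition; so some bag has ≥ 3 vertices and tw(G) ≥ 2. Hence tw(G) = 2 exactly.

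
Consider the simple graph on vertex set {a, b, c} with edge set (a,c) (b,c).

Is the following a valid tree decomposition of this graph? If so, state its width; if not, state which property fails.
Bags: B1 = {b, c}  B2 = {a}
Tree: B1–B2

No — edge (c,a) lies in no bag.

A tree decomposition must satisfy three properties: every vertex lies in some bag; for every edge, both endpoints lie together in some bag; and for every vertex, the bags containing it form a connected subtree. Here edge (c,a) lies in no bag, so the decomposition is invalid.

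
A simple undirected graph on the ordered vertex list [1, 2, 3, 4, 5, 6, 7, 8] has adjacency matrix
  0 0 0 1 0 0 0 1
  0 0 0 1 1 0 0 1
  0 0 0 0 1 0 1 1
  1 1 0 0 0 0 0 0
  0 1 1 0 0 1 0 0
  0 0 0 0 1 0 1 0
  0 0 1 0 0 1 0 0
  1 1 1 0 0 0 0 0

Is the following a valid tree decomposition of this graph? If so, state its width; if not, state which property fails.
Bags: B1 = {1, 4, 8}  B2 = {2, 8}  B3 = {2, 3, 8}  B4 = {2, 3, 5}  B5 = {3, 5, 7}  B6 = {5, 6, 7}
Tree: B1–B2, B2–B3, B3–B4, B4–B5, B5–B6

No — edge (4,2) lies in no bag.

A tree decomposition must satisfy three properties: every vertex lies in some bag; for every edge, both endpoints lie together in some bag; and for every vertex, the bags containing it form a connected subtree. Here edge (4,2) lies in no bag, so the decomposition is invalid.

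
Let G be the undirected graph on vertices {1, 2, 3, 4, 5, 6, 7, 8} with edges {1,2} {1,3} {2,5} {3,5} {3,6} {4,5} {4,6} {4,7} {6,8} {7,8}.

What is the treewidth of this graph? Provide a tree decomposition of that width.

Treewidth 2.
One optimal decomposition is:
Bags: B1 = {6, 7, 8}  B2 = {4, 6, 7}  B3 = {3, 4, 6}  B4 = {3, 4, 5}  B5 = {1, 3, 5}  B6 = {1, 2, 5}
Tree: B1–B2, B2–B3, B3–B4, B4–B5, B5–B6

Each bag holds 3 vertices, so the decomposition has width 2, which upper-bounds the treewidth. The edges 8–7–4–6–8 form a cycle, so G is not a tree and its treewidth is at least 2. Hence tw(G) = 2 exactly.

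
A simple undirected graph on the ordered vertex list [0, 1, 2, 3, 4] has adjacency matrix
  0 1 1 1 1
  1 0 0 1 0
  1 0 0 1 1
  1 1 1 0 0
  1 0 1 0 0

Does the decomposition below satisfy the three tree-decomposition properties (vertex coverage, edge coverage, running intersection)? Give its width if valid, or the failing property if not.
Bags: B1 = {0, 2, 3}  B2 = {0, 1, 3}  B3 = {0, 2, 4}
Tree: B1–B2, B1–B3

Yes; width 2.

Every vertex of G appears in some bag (union = {0, 1, 2, 3, 4}); every edge is covered by a bag; and for each vertex v the set of bags containing v is connected in the bag tree. The decomposition is therefore valid. The largest bag has 3 vertices, so the width is 2.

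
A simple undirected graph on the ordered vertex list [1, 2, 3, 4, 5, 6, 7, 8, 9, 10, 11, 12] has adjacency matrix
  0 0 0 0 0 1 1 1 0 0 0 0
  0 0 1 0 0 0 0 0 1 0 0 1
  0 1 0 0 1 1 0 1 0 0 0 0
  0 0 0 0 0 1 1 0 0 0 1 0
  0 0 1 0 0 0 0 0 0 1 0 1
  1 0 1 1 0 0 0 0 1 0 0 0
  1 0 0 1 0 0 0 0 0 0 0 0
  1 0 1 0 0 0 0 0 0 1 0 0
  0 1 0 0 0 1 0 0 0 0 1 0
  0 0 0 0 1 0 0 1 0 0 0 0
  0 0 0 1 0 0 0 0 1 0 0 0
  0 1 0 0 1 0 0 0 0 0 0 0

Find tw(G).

3

A width-3 tree decomposition is:
Bags: B1 = {4, 7, 9, 11}  B2 = {4, 6, 7, 9}  B3 = {1, 6, 7, 9}  B4 = {1, 2, 6, 9}  B5 = {1, 2, 3, 6}  B6 = {1, 2, 3, 8}  B7 = {2, 3, 8, 12}  B8 = {3, 5, 8, 12}  B9 = {5, 8, 10, 12}
Tree: B1–B2, B2–B3, B3–B4, B4–B5, B5–B6, B6–B7, B7–B8, B8–B9
The largest bag has 4 vertices, giving width 3; this decomposition certifies tw(G) ≤ 3. For the lower bound: the 4 vertex sets {4,7,11}, {9}, {6}, {1,2,3,8} are disjoint, each induces a connected subgraph, and every pair is joined by at least one edge of G. Contracting each set to a single vertex therefore yields K_{4} as a minor, and since treewidth is minor-monotone, tw(G) ≥ tw(K_{4}) = 3. Hence tw(G) = 3 exactly.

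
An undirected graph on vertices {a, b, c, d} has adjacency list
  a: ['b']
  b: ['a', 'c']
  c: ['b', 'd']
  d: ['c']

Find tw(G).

A width-1 tree decomposition is:
Bags: B1 = {c, d}  B2 = {b, c}  B3 = {a, b}
Tree: B1–B2, B2–B3
The largest bag has 2 vertices, giving width 1; this decomposition certifies tw(G) ≤ 1. Any graph with an edge has treewidth ≥ 1, and G has the edge d–c. Therefore the treewidth is 1.

1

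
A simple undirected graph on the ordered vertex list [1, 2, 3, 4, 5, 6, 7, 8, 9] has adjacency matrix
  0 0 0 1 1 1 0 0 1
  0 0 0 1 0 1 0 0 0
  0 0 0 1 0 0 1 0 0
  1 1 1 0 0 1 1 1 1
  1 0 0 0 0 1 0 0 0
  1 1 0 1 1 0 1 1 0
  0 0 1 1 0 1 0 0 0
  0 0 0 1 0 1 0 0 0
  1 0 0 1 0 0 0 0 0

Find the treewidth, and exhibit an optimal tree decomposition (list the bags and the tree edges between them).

The largest bag has 3 vertices, giving width 2; this decomposition certifies tw(G) ≤ 2. Conversely, {1, 4, 9} is a clique of size 3, and the vertices of any clique must share a bag in every tree decomposition; so some bag has ≥ 3 vertices and tw(G) ≥ 2. Combining the bounds, tw(G) = 2.

Treewidth 2.
One such decomposition:
Bags: B1 = {4, 6, 7}  B2 = {1, 4, 6}  B3 = {3, 4, 7}  B4 = {1, 5, 6}  B5 = {4, 6, 8}  B6 = {1, 4, 9}  B7 = {2, 4, 6}
Tree: B1–B2, B1–B3, B2–B4, B1–B5, B2–B6, B5–B7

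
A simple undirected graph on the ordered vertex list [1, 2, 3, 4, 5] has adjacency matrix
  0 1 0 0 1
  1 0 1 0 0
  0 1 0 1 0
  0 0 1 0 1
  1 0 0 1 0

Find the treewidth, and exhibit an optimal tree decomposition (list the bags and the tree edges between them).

Every bag has size at most 3, so the width is 3 − 1 = 2 and tw(G) ≤ 2. Since 2–3–4–5–1–2 is a cycle in G, G is not acyclic. Forests are exactly the graphs of treewidth ≤ 1, so tw(G) ≥ 2. Hence tw(G) = 2 exactly.

Treewidth 2.
One such decomposition:
Bags: B1 = {2, 3, 4}  B2 = {2, 4, 5}  B3 = {1, 2, 5}
Tree: B1–B2, B2–B3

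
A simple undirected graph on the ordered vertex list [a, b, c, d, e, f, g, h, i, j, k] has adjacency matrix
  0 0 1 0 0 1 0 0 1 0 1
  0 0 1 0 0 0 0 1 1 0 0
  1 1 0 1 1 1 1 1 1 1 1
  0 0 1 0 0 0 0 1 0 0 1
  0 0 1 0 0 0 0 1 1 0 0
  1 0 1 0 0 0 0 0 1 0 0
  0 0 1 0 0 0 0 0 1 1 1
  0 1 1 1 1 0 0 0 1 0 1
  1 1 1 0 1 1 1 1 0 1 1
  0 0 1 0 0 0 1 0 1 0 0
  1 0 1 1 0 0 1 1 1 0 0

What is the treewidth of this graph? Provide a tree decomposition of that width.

Treewidth 3.
Bags: B1 = {c, e, h, i}  B2 = {c, h, i, k}  B3 = {a, c, i, k}  B4 = {b, c, h, i}  B5 = {c, g, i, k}  B6 = {c, g, i, j}  B7 = {a, c, f, i}  B8 = {c, d, h, k}
Tree: B1–B2, B2–B3, B2–B4, B2–B5, B5–B6, B3–B7, B2–B8

Every bag has size at most 4, so the width is 4 − 1 = 3 and tw(G) ≤ 3. For the lower bound, the 4 vertices {c, d, h, k} are pairwise adjacent, and any tree decomposition puts a clique entirely inside one bag — forcing width ≥ 3. Therefore the treewidth is 3.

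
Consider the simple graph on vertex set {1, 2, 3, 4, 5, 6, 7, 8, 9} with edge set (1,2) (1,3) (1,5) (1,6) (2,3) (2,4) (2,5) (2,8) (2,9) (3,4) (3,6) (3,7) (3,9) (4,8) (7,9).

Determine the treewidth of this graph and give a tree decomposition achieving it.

Each bag holds 3 vertices, so the decomposition has width 2, which upper-bounds the treewidth. For the lower bound, the 3 vertices {2, 4, 8} are pairwise adjacent, and any tree decomposition puts a clique entirely inside one bag — forcing width ≥ 2. Therefore the treewidth is 2.

Treewidth 2.
One such decomposition:
Bags: B1 = {1, 2, 5}  B2 = {1, 2, 3}  B3 = {1, 3, 6}  B4 = {2, 3, 4}  B5 = {2, 3, 9}  B6 = {3, 7, 9}  B7 = {2, 4, 8}
Tree: B1–B2, B2–B3, B2–B4, B2–B5, B5–B6, B4–B7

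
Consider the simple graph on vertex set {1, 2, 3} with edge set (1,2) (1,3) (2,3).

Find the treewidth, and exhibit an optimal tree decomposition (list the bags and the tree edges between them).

A single bag containing all 3 vertices is trivially a valid decomposition of width 2. Conversely, {1, 2, 3} is a clique of size 3, and the vertices of any clique must share a bag in every tree decomposition; so some bag has ≥ 3 vertices and tw(G) ≥ 2. Hence tw(G) = 2 exactly.

Treewidth 2.
One such decomposition:
Bags: B1 = {1, 2, 3}
Tree: (single bag)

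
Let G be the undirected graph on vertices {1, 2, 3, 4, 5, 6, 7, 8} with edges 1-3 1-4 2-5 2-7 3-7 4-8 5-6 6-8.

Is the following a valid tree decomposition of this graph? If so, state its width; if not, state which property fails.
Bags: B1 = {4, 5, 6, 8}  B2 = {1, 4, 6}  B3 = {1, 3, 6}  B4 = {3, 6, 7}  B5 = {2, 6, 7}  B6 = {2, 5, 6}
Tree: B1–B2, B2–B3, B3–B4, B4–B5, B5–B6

A tree decomposition must satisfy three properties: every vertex lies in some bag; for every edge, both endpoints lie together in some bag; and for every vertex, the bags containing it form a connected subtree. Here bags containing vertex 5 are not connected in the tree, so the decomposition is invalid.

No — bags containing vertex 5 are not connected in the tree.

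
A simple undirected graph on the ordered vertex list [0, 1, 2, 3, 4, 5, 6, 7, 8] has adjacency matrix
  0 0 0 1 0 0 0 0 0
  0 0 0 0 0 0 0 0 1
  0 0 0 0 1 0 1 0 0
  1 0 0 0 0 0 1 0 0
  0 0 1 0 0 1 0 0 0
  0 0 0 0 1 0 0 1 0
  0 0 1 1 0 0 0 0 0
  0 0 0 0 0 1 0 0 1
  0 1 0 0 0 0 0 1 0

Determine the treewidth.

A width-1 tree decomposition is:
Bags: B1 = {1, 8}  B2 = {7, 8}  B3 = {5, 7}  B4 = {4, 5}  B5 = {2, 4}  B6 = {2, 6}  B7 = {3, 6}  B8 = {0, 3}
Tree: B1–B2, B2–B3, B3–B4, B4–B5, B5–B6, B6–B7, B7–B8
Each bag holds 2 vertices, so the decomposition has width 1, which upper-bounds the treewidth. G has an edge, so its treewidth is at least 1. Combining the bounds, tw(G) = 1.

1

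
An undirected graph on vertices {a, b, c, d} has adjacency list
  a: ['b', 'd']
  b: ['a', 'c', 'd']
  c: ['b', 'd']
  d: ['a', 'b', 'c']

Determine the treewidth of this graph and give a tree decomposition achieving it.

Treewidth 2.
One optimal decomposition is:
Bags: B1 = {a, b, d}  B2 = {b, c, d}
Tree: B1–B2

Each bag holds 3 vertices, so the decomposition has width 2, which upper-bounds the treewidth. On the other hand G contains the 3-clique {b, c, d}. A clique must lie in a single bag of any decomposition, so no decomposition can have width below 2. The upper and lower bounds meet at 2, so that is the treewidth.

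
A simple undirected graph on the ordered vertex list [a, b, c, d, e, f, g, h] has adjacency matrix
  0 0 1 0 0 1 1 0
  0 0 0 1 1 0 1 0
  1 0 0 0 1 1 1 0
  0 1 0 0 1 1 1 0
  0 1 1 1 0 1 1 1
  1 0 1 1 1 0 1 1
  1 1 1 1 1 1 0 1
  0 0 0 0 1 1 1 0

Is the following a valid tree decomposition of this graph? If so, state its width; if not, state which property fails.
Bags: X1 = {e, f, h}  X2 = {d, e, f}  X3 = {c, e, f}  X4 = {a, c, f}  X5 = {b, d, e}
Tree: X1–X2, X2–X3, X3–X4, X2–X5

No — vertex g appears in no bag.

A tree decomposition must satisfy three properties: every vertex lies in some bag; for every edge, both endpoints lie together in some bag; and for every vertex, the bags containing it form a connected subtree. Here vertex g appears in no bag, so the decomposition is invalid.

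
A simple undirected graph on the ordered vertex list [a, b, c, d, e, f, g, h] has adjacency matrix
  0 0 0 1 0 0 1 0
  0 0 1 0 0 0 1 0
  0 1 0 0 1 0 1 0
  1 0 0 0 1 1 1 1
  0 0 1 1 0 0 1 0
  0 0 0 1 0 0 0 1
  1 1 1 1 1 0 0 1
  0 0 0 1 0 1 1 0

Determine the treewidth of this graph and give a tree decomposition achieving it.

Treewidth 2.
Bags: B1 = {c, e, g}  B2 = {d, e, g}  B3 = {a, d, g}  B4 = {d, g, h}  B5 = {b, c, g}  B6 = {d, f, h}
Tree: B1–B2, B2–B3, B3–B4, B1–B5, B4–B6

The largest bag has 3 vertices, giving width 2; this decomposition certifies tw(G) ≤ 2. For the lower bound, the 3 vertices {d, e, g} are pairwise adjacent, and any tree decomposition puts a clique entirely inside one bag — forcing width ≥ 2. The upper and lower bounds meet at 2, so that is the treewidth.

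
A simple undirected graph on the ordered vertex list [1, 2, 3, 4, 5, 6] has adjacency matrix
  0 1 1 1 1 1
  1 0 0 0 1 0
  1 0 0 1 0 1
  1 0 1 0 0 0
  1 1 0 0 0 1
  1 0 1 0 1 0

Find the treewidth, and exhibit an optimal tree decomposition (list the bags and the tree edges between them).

Treewidth 2.
Bags: B1 = {1, 3, 6}  B2 = {1, 5, 6}  B3 = {1, 2, 5}  B4 = {1, 3, 4}
Tree: B1–B2, B2–B3, B1–B4

The largest bag has 3 vertices, giving width 2; this decomposition certifies tw(G) ≤ 2. On the other hand G contains the 3-clique {1, 2, 5}. A clique must lie in a single bag of any decomposition, so no decomposition can have width below 2. Hence tw(G) = 2 exactly.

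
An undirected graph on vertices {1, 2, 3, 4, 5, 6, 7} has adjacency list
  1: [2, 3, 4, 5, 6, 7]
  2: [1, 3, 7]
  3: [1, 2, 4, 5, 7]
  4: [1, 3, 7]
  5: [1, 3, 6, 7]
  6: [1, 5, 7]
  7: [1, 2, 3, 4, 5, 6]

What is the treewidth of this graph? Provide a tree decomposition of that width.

Treewidth 3.
One such decomposition:
Bags: B1 = {1, 3, 4, 7}  B2 = {1, 3, 5, 7}  B3 = {1, 5, 6, 7}  B4 = {1, 2, 3, 7}
Tree: B1–B2, B2–B3, B1–B4

Every bag has size at most 4, so the width is 4 − 1 = 3 and tw(G) ≤ 3. Conversely, {1, 2, 3, 7} is a clique of size 4, and the vertices of any clique must share a bag in every tree decomposition; so some bag has ≥ 4 vertices and tw(G) ≥ 3. Therefore the treewidth is 3.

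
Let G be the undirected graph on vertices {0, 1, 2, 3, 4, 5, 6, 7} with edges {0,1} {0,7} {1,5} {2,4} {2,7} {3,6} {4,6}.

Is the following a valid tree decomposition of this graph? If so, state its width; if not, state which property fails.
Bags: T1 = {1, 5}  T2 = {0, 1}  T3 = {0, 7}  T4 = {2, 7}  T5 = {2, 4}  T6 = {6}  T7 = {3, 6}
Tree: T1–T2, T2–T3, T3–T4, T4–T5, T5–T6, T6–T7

A tree decomposition must satisfy three properties: every vertex lies in some bag; for every edge, both endpoints lie together in some bag; and for every vertex, the bags containing it form a connected subtree. Here edge (4,6) lies in no bag, so the decomposition is invalid.

No — edge (4,6) lies in no bag.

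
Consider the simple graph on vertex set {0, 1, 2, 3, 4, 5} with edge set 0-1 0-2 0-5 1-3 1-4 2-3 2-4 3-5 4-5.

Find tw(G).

3

A width-3 tree decomposition is:
Bags: B1 = {0, 2, 3, 4}  B2 = {0, 1, 3, 4}  B3 = {0, 3, 4, 5}
Tree: B1–B2, B2–B3
Each bag holds 4 vertices, so the decomposition has width 3, which upper-bounds the treewidth. For the lower bound: the 4 vertex sets {2,3}, {1,4}, {0}, {5} are disjoint, each induces a connected subgraph, and every pair is joined by at least one edge of G. Contracting each set to a single vertex therefore yields K_{4} as a minor, and since treewidth is minor-monotone, tw(G) ≥ tw(K_{4}) = 3. The upper and lower bounds meet at 3, so that is the treewidth.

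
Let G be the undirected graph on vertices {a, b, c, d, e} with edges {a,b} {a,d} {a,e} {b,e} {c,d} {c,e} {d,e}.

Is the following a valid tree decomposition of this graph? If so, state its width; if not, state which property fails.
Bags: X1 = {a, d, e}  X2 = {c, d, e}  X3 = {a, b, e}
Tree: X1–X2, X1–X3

Yes; width 2.

Vertex coverage: the bags together contain {a, b, c, d, e}, the full vertex set. Edge coverage: each edge of G has both endpoints in at least one bag. Running intersection: for every vertex, the bags containing it form a connected subtree. All three properties hold, so this is a valid tree decomposition of width max|bag| − 1 = 2, and hence tw(G) ≤ 2.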